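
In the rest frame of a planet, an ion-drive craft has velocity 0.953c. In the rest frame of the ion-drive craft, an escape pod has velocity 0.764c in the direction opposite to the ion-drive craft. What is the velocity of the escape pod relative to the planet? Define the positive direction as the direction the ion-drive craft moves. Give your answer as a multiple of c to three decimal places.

+0.695c

With v = 0.953 and u' = -0.764 (in units of c),
u = (u' + v)/(1 + u'v/c²):
u = (-0.764 + 0.953) / (1 + (-0.764)·0.953) = 0.1890/0.2719 = 0.6951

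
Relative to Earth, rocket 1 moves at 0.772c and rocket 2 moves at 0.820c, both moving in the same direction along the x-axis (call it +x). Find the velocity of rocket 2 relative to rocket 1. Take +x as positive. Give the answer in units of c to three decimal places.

β_A = 0.772, β_B = 0.820.
Transform to A's frame with the inverse velocity-addition law: u' = (u − v)/(1 − uv/c²), taking u = β_B and v = β_A.
u' = (0.820 − 0.772) / (1 − (0.772)(0.820)) = 0.0480/0.3670 = 0.1308.

+0.131c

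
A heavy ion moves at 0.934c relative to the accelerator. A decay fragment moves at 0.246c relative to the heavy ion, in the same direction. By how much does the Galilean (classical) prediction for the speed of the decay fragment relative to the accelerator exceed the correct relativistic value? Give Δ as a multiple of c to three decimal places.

Δ = 0.220c

Galilean: u_cl = 0.246 + 0.934 = 1.1800.
Relativistic: u_rel = (0.246 + 0.934) / (1 + 0.246·0.934) = 1.1800/1.2298 = 0.9595.
Δ = 1.1800 − 0.9595 = 0.2205.
(The classical prediction exceeds c; the relativistic result does not.)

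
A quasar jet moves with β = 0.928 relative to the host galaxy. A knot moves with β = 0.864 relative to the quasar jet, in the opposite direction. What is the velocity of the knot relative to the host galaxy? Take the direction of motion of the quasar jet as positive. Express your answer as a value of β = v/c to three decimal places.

With v = 0.928 and u' = -0.864 (in units of c),
u = (u' + v)/(1 + u'v/c²):
u = (-0.864 + 0.928) / (1 + (-0.864)·0.928) = 0.0640/0.1982 = 0.3229
(Galilean addition would give +0.064c.)

β = +0.323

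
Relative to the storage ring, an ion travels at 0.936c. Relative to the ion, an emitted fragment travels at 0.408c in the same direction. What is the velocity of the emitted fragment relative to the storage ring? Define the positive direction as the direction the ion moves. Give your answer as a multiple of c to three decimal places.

With v = 0.936 and u' = 0.408 (in units of c),
u = (u' + v)/(1 + u'v/c²):
u = (0.408 + 0.936) / (1 + 0.408·0.936) = 1.3440/1.3819 = 0.9726

0.973c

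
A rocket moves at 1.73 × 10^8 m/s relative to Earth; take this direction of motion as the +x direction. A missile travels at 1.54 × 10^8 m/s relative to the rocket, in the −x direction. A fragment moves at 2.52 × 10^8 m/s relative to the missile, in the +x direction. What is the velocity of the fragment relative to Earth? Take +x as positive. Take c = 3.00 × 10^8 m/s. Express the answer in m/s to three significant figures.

+2.59 × 10^8 m/s

Apply u = (u' + v)/(1 + u'v/c²) successively, working outward toward Earth.
(Dividing each given speed by c = 3.00 × 10^8 m/s to work in units of c.)
Start: velocity of the rocket relative to Earth = 0.5767c.
Compose with the missile (u' = -0.513 in the rocket frame): u_1 = (-0.513 + 0.577) / (1 + (-0.513)·0.577) = 0.0633/0.7040 = 0.0900.
Compose with the fragment (u' = 0.840 in the missile frame): u_2 = (0.840 + 0.090) / (1 + 0.840·0.090) = 0.9300/1.0756 = 0.8646.
So u = 0.8646 × 3.00 × 10^8 m/s.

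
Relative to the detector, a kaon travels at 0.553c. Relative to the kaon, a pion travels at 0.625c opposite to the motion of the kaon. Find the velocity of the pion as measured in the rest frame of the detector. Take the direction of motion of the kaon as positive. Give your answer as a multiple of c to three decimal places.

With v = 0.553 and u' = -0.625 (in units of c),
u = (u' + v)/(1 + u'v/c²):
u = (-0.625 + 0.553) / (1 + (-0.625)·0.553) = -0.0720/0.6544 = -0.1100

-0.110c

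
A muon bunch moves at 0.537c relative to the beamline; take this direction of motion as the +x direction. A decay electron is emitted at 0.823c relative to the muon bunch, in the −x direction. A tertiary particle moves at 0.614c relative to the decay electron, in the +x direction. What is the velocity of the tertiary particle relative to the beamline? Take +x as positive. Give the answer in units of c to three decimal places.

+0.148c

Apply u = (u' + v)/(1 + u'v/c²) successively, working outward toward the beamline.
Start: velocity of the muon bunch relative to the beamline = 0.5370c.
Compose with the decay electron (u' = -0.823 in the muon bunch frame): u_1 = (-0.823 + 0.537) / (1 + (-0.823)·0.537) = -0.2860/0.5580 = -0.5125.
Compose with the tertiary particle (u' = 0.614 in the decay electron frame): u_2 = (0.614 + (-0.512)) / (1 + 0.614·(-0.512)) = 0.1015/0.6853 = 0.1481.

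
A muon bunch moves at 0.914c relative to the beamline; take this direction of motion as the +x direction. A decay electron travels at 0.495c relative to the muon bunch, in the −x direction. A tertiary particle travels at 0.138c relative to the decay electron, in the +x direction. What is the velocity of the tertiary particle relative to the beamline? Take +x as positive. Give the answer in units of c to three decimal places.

+0.817c

Apply u = (u' + v)/(1 + u'v/c²) successively, working outward toward the beamline.
Start: velocity of the muon bunch relative to the beamline = 0.9140c.
Compose with the decay electron (u' = -0.495 in the muon bunch frame): u_1 = (-0.495 + 0.914) / (1 + (-0.495)·0.914) = 0.4190/0.5476 = 0.7652.
Compose with the tertiary particle (u' = 0.138 in the decay electron frame): u_2 = (0.138 + 0.765) / (1 + 0.138·0.765) = 0.9032/1.1056 = 0.8169.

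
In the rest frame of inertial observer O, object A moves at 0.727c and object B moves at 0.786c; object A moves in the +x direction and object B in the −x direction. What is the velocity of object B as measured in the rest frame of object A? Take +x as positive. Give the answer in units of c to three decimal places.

-0.963c

β_A = 0.727, β_B = -0.786.
Transform to A's frame with the inverse velocity-addition law: u' = (u − v)/(1 − uv/c²), taking u = β_B and v = β_A.
u' = (-0.786 − 0.727) / (1 − (0.727)(-0.786)) = -1.5130/1.5714 = -0.9628.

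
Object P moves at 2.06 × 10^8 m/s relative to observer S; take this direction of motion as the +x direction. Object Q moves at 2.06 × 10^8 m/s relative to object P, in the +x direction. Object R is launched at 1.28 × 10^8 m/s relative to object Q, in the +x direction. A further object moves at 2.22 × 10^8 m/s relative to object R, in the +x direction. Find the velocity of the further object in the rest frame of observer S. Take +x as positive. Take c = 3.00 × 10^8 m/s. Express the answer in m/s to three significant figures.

Apply u = (u' + v)/(1 + u'v/c²) successively, working outward toward observer S.
(Dividing each given speed by c = 3.00 × 10^8 m/s to work in units of c.)
Start: velocity of object P relative to observer S = 0.6867c.
Compose with object Q (u' = 0.687 in object P frame): u_1 = (0.687 + 0.687) / (1 + 0.687·0.687) = 1.3733/1.4715 = 0.9333.
Compose with object R (u' = 0.427 in object Q frame): u_2 = (0.427 + 0.933) / (1 + 0.427·0.933) = 1.3599/1.3982 = 0.9726.
Compose with the further object (u' = 0.740 in object R frame): u_3 = (0.740 + 0.973) / (1 + 0.740·0.973) = 1.7126/1.7198 = 0.9959.
So u = 0.9959 × 3.00 × 10^8 m/s.

2.99 × 10^8 m/s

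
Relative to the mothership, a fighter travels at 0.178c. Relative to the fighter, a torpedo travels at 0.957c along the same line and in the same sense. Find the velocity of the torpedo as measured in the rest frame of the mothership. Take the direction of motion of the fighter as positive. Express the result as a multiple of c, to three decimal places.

0.970c

With v = 0.178 and u' = 0.957 (in units of c),
u = (u' + v)/(1 + u'v/c²):
u = (0.957 + 0.178) / (1 + 0.957·0.178) = 1.1350/1.1703 = 0.9698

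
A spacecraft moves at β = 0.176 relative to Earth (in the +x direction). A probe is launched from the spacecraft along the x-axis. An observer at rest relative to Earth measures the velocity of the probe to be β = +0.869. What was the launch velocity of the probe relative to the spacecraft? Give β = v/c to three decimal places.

Invert the composition law: u' = (u − v)/(1 − uv/c²).
u' = (0.869 − 0.176) / (1 − (0.869)(0.176)) = 0.6930/0.8471 = 0.8181.

β = +0.818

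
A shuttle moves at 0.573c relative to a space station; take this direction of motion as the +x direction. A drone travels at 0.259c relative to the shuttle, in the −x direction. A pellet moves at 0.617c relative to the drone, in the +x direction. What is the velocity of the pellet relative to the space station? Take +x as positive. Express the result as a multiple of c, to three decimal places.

Apply u = (u' + v)/(1 + u'v/c²) successively, working outward toward the space station.
Start: velocity of the shuttle relative to the space station = 0.5730c.
Compose with the drone (u' = -0.259 in the shuttle frame): u_1 = (-0.259 + 0.573) / (1 + (-0.259)·0.573) = 0.3140/0.8516 = 0.3687.
Compose with the pellet (u' = 0.617 in the drone frame): u_2 = (0.617 + 0.369) / (1 + 0.617·0.369) = 0.9857/1.2275 = 0.8030.

+0.803c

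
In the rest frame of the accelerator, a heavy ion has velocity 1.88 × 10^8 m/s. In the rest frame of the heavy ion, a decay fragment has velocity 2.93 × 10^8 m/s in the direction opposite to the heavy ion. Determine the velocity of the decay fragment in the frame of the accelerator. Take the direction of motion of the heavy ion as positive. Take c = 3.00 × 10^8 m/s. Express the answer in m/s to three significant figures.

In units of c (dividing by 3.00 × 10^8 m/s): v = 0.627, u' = -0.977.
u = (u' + v)/(1 + u'v/c²):
u = (-0.977 + 0.627) / (1 + (-0.977)·0.627) = -0.3500/0.3880 = -0.9022
(Galilean addition would give -0.350c.)
Converting back: u = -0.9022 × 3.00 × 10^8 m/s.

-2.71 × 10^8 m/s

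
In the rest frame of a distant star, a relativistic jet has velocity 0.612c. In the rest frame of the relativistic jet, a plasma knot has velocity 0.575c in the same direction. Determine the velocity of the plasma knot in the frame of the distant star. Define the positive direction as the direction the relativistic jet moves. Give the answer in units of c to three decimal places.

With v = 0.612 and u' = 0.575 (in units of c),
u = (u' + v)/(1 + u'v/c²):
u = (0.575 + 0.612) / (1 + 0.575·0.612) = 1.1870/1.3519 = 0.8780

0.878c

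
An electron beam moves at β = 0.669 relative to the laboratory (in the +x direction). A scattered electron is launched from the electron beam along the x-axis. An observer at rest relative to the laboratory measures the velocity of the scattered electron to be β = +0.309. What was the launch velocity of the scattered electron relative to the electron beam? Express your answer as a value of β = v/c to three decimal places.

Invert the composition law: u' = (u − v)/(1 − uv/c²).
u' = (0.309 − 0.669) / (1 − (0.309)(0.669)) = -0.3600/0.7933 = -0.4538.

β = -0.454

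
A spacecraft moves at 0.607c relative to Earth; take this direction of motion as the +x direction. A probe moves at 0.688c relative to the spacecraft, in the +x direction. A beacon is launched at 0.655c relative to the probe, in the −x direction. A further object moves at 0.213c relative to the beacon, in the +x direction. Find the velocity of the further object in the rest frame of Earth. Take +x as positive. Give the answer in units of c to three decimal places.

+0.753c

Apply u = (u' + v)/(1 + u'v/c²) successively, working outward toward Earth.
Start: velocity of the spacecraft relative to Earth = 0.6070c.
Compose with the probe (u' = 0.688 in the spacecraft frame): u_1 = (0.688 + 0.607) / (1 + 0.688·0.607) = 1.2950/1.4176 = 0.9135.
Compose with the beacon (u' = -0.655 in the probe frame): u_2 = (-0.655 + 0.914) / (1 + (-0.655)·0.914) = 0.2585/0.4017 = 0.6436.
Compose with the further object (u' = 0.213 in the beacon frame): u_3 = (0.213 + 0.644) / (1 + 0.213·0.644) = 0.8566/1.1371 = 0.7533.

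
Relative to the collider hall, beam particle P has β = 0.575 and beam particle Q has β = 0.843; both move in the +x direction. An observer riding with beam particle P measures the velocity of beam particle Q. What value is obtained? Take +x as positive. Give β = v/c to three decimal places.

β_A = 0.575, β_B = 0.843.
Transform to A's frame with the inverse velocity-addition law: u' = (u − v)/(1 − uv/c²), taking u = β_B and v = β_A.
u' = (0.843 − 0.575) / (1 − (0.575)(0.843)) = 0.2680/0.5153 = 0.5201.

β = +0.520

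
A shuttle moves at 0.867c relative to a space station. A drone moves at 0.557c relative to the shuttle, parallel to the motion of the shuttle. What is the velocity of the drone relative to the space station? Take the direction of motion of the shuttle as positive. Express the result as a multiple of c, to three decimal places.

With v = 0.867 and u' = 0.557 (in units of c),
u = (u' + v)/(1 + u'v/c²):
u = (0.557 + 0.867) / (1 + 0.557·0.867) = 1.4240/1.4829 = 0.9603
(Galilean addition would give +1.424c, exceeding c.)

0.960c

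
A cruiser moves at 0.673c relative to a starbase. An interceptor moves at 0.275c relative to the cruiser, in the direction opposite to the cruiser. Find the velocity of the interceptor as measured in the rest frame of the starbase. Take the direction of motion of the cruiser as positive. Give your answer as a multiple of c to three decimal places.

With v = 0.673 and u' = -0.275 (in units of c),
u = (u' + v)/(1 + u'v/c²):
u = (-0.275 + 0.673) / (1 + (-0.275)·0.673) = 0.3980/0.8149 = 0.4884
(Galilean addition would give +0.398c.)

+0.488c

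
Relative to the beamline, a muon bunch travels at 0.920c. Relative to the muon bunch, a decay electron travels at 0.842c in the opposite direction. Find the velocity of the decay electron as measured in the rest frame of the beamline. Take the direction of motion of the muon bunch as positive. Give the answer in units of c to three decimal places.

+0.346c

With v = 0.920 and u' = -0.842 (in units of c),
u = (u' + v)/(1 + u'v/c²):
u = (-0.842 + 0.920) / (1 + (-0.842)·0.920) = 0.0780/0.2254 = 0.3461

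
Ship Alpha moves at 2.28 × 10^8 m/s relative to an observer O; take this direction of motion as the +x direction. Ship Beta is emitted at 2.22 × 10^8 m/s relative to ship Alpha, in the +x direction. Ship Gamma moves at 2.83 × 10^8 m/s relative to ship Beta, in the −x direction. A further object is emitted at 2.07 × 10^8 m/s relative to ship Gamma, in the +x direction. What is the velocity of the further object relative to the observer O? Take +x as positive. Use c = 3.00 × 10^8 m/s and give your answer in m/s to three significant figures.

Apply u = (u' + v)/(1 + u'v/c²) successively, working outward toward the observer O.
(Dividing each given speed by c = 3.00 × 10^8 m/s to work in units of c.)
Start: velocity of ship Alpha relative to the observer O = 0.7600c.
Compose with ship Beta (u' = 0.740 in ship Alpha frame): u_1 = (0.740 + 0.760) / (1 + 0.740·0.760) = 1.5000/1.5624 = 0.9601.
Compose with ship Gamma (u' = -0.943 in ship Beta frame): u_2 = (-0.943 + 0.960) / (1 + (-0.943)·0.960) = 0.0167/0.0943 = 0.1773.
Compose with the further object (u' = 0.690 in ship Gamma frame): u_3 = (0.690 + 0.177) / (1 + 0.690·0.177) = 0.8673/1.1223 = 0.7728.
So u = 0.7728 × 3.00 × 10^8 m/s.

+2.32 × 10^8 m/s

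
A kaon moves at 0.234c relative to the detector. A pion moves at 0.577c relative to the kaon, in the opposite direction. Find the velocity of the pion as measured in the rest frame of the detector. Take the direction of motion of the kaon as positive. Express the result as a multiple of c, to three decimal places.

-0.397c

With v = 0.234 and u' = -0.577 (in units of c),
u = (u' + v)/(1 + u'v/c²):
u = (-0.577 + 0.234) / (1 + (-0.577)·0.234) = -0.3430/0.8650 = -0.3965
(Galilean addition would give -0.343c.)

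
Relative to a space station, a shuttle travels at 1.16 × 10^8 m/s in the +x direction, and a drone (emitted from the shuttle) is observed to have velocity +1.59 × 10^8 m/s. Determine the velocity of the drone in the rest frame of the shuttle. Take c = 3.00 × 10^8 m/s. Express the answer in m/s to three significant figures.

+5.41 × 10^7 m/s

v = 0.387c, u = 0.530c.
Invert the composition law: u' = (u − v)/(1 − uv/c²).
u' = (0.530 − 0.387) / (1 − (0.530)(0.387)) = 0.1433/0.7951 = 0.1803.
u' = 0.1803 × 3.00 × 10^8 m/s.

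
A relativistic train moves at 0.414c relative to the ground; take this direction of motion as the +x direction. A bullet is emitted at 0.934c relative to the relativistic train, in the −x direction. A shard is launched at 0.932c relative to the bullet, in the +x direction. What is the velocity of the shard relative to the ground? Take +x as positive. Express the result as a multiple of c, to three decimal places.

+0.401c

Apply u = (u' + v)/(1 + u'v/c²) successively, working outward toward the ground.
Start: velocity of the relativistic train relative to the ground = 0.4140c.
Compose with the bullet (u' = -0.934 in the relativistic train frame): u_1 = (-0.934 + 0.414) / (1 + (-0.934)·0.414) = -0.5200/0.6133 = -0.8478.
Compose with the shard (u' = 0.932 in the bullet frame): u_2 = (0.932 + (-0.848)) / (1 + 0.932·(-0.848)) = 0.0842/0.2098 = 0.4011.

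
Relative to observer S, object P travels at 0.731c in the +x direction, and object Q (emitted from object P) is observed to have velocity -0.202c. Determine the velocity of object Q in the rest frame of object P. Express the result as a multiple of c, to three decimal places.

-0.813c

Invert the composition law: u' = (u − v)/(1 − uv/c²).
u' = (-0.202 − 0.731) / (1 − (-0.202)(0.731)) = -0.9330/1.1477 = -0.8130.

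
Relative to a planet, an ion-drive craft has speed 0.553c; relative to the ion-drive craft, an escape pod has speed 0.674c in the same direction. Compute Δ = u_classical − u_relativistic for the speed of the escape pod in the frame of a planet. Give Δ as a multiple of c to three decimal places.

Δ = 0.333c

Galilean: u_cl = 0.674 + 0.553 = 1.2270.
Relativistic: u_rel = (0.674 + 0.553) / (1 + 0.674·0.553) = 1.2270/1.3727 = 0.8938.
Δ = 1.2270 − 0.8938 = 0.3332.
(The classical prediction exceeds c; the relativistic result does not.)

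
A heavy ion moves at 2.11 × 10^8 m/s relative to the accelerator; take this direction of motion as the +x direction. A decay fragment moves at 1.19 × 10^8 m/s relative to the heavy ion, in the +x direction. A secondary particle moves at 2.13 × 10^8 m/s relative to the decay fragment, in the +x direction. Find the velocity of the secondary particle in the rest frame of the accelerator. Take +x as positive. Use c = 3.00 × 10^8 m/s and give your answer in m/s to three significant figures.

Apply u = (u' + v)/(1 + u'v/c²) successively, working outward toward the accelerator.
(Dividing each given speed by c = 3.00 × 10^8 m/s to work in units of c.)
Start: velocity of the heavy ion relative to the accelerator = 0.7033c.
Compose with the decay fragment (u' = 0.397 in the heavy ion frame): u_1 = (0.397 + 0.703) / (1 + 0.397·0.703) = 1.1000/1.2790 = 0.8601.
Compose with the secondary particle (u' = 0.710 in the decay fragment frame): u_2 = (0.710 + 0.860) / (1 + 0.710·0.860) = 1.5701/1.6106 = 0.9748.
So u = 0.9748 × 3.00 × 10^8 m/s.

2.92 × 10^8 m/s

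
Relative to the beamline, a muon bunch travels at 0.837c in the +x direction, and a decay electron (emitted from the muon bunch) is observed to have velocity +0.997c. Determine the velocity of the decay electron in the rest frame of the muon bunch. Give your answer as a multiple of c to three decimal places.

+0.967c

Invert the composition law: u' = (u − v)/(1 − uv/c²).
u' = (0.997 − 0.837) / (1 − (0.997)(0.837)) = 0.1600/0.1655 = 0.9667.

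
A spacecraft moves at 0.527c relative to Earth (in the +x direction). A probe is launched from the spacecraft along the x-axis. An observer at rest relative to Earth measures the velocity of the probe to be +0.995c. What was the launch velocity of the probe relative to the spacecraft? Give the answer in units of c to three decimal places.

Invert the composition law: u' = (u − v)/(1 − uv/c²).
u' = (0.995 − 0.527) / (1 − (0.995)(0.527)) = 0.4680/0.4756 = 0.9839.

+0.984c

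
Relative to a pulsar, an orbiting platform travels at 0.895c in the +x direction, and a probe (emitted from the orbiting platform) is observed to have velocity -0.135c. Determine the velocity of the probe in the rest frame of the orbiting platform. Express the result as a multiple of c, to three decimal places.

-0.919c

Invert the composition law: u' = (u − v)/(1 − uv/c²).
u' = (-0.135 − 0.895) / (1 − (-0.135)(0.895)) = -1.0300/1.1208 = -0.9190.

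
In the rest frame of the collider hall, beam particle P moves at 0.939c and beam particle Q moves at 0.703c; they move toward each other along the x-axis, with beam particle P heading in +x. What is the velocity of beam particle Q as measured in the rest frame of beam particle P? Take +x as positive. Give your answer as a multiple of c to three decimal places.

β_A = 0.939, β_B = -0.703.
Transform to A's frame with the inverse velocity-addition law: u' = (u − v)/(1 − uv/c²), taking u = β_B and v = β_A.
u' = (-0.703 − 0.939) / (1 − (0.939)(-0.703)) = -1.6420/1.6601 = -0.9891.

-0.989c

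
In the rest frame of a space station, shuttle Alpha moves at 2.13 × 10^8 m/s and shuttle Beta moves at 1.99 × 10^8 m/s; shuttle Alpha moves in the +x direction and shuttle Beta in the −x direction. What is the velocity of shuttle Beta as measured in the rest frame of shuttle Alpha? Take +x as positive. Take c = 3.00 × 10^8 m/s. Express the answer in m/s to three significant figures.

-2.80 × 10^8 m/s

β_A = 0.710, β_B = -0.663 (dividing each by c = 3.00 × 10^8 m/s).
Transform to A's frame with the inverse velocity-addition law: u' = (u − v)/(1 − uv/c²), taking u = β_B and v = β_A.
u' = (-0.663 − 0.710) / (1 − (0.710)(-0.663)) = -1.3733/1.4710 = -0.9336.
u' = -0.9336 × 3.00 × 10^8 m/s.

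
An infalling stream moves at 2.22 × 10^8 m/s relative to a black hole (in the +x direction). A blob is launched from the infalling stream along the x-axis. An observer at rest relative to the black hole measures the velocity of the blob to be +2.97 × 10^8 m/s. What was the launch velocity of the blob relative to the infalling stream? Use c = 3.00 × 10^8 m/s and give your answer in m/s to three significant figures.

v = 0.740c, u = 0.990c.
Invert the composition law: u' = (u − v)/(1 − uv/c²).
u' = (0.990 − 0.740) / (1 − (0.990)(0.740)) = 0.2500/0.2674 = 0.9349.
u' = 0.9349 × 3.00 × 10^8 m/s.

+2.80 × 10^8 m/s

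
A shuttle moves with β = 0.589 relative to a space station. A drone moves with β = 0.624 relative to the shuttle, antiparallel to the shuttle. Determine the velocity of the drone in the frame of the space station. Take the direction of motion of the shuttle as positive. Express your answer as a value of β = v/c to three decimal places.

β = -0.055

With v = 0.589 and u' = -0.624 (in units of c),
u = (u' + v)/(1 + u'v/c²):
u = (-0.624 + 0.589) / (1 + (-0.624)·0.589) = -0.0350/0.6325 = -0.0553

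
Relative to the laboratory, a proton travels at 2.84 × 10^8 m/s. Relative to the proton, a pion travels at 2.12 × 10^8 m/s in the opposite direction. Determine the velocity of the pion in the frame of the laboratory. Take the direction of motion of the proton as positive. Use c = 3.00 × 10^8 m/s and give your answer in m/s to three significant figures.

+2.18 × 10^8 m/s

In units of c (dividing by 3.00 × 10^8 m/s): v = 0.947, u' = -0.707.
u = (u' + v)/(1 + u'v/c²):
u = (-0.707 + 0.947) / (1 + (-0.707)·0.947) = 0.2400/0.3310 = 0.7250
(Galilean addition would give +0.240c.)
Converting back: u = 0.7250 × 3.00 × 10^8 m/s.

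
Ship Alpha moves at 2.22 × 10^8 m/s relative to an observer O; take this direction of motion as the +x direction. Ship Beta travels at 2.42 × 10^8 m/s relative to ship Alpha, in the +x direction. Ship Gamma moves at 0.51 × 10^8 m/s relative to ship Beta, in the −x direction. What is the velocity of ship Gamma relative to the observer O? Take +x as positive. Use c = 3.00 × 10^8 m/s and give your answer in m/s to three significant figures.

Apply u = (u' + v)/(1 + u'v/c²) successively, working outward toward the observer O.
(Dividing each given speed by c = 3.00 × 10^8 m/s to work in units of c.)
Start: velocity of ship Alpha relative to the observer O = 0.7400c.
Compose with ship Beta (u' = 0.807 in ship Alpha frame): u_1 = (0.807 + 0.740) / (1 + 0.807·0.740) = 1.5467/1.5969 = 0.9685.
Compose with ship Gamma (u' = -0.170 in ship Beta frame): u_2 = (-0.170 + 0.969) / (1 + (-0.170)·0.969) = 0.7985/0.8354 = 0.9559.
So u = 0.9559 × 3.00 × 10^8 m/s.

+2.87 × 10^8 m/s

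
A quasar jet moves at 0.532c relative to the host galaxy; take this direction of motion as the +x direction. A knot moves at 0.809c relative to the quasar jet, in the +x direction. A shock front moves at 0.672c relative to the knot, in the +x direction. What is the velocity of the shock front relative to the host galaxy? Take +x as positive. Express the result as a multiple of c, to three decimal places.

Apply u = (u' + v)/(1 + u'v/c²) successively, working outward toward the host galaxy.
Start: velocity of the quasar jet relative to the host galaxy = 0.5320c.
Compose with the knot (u' = 0.809 in the quasar jet frame): u_1 = (0.809 + 0.532) / (1 + 0.809·0.532) = 1.3410/1.4304 = 0.9375.
Compose with the shock front (u' = 0.672 in the knot frame): u_2 = (0.672 + 0.938) / (1 + 0.672·0.938) = 1.6095/1.6300 = 0.9874.

0.987c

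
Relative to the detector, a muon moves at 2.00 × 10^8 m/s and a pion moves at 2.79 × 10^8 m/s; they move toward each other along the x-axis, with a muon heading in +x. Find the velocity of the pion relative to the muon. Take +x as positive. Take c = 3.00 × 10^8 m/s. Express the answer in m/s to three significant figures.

-2.96 × 10^8 m/s

β_A = 0.667, β_B = -0.930 (dividing each by c = 3.00 × 10^8 m/s).
Transform to A's frame with the inverse velocity-addition law: u' = (u − v)/(1 − uv/c²), taking u = β_B and v = β_A.
u' = (-0.930 − 0.667) / (1 − (0.667)(-0.930)) = -1.5967/1.6200 = -0.9856.
u' = -0.9856 × 3.00 × 10^8 m/s.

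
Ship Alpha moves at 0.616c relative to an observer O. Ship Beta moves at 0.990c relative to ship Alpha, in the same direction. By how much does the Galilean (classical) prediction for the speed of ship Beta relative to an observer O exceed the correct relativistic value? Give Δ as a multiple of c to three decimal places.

Δ = 0.608c

Galilean: u_cl = 0.990 + 0.616 = 1.6060.
Relativistic: u_rel = (0.990 + 0.616) / (1 + 0.990·0.616) = 1.6060/1.6098 = 0.9976.
Δ = 1.6060 − 0.9976 = 0.6084.
(The classical prediction exceeds c; the relativistic result does not.)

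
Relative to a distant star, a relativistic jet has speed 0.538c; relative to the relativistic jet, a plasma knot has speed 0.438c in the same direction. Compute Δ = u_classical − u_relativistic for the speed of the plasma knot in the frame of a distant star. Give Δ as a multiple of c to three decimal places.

Δ = 0.186c

Galilean: u_cl = 0.438 + 0.538 = 0.9760.
Relativistic: u_rel = (0.438 + 0.538) / (1 + 0.438·0.538) = 0.9760/1.2356 = 0.7899.
Δ = 0.9760 − 0.7899 = 0.1861.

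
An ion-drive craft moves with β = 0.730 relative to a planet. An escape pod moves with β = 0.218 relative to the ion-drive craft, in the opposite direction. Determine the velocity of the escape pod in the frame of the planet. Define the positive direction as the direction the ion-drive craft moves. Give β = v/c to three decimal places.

β = +0.609

With v = 0.730 and u' = -0.218 (in units of c),
u = (u' + v)/(1 + u'v/c²):
u = (-0.218 + 0.730) / (1 + (-0.218)·0.730) = 0.5120/0.8409 = 0.6089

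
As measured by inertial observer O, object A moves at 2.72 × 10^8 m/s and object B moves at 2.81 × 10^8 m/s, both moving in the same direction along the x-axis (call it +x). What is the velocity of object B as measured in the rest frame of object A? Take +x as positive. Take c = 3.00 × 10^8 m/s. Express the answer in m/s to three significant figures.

β_A = 0.907, β_B = 0.937 (dividing each by c = 3.00 × 10^8 m/s).
Transform to A's frame with the inverse velocity-addition law: u' = (u − v)/(1 − uv/c²), taking u = β_B and v = β_A.
u' = (0.937 − 0.907) / (1 − (0.907)(0.937)) = 0.0300/0.1508 = 0.1990.
u' = 0.1990 × 3.00 × 10^8 m/s.

+5.97 × 10^7 m/s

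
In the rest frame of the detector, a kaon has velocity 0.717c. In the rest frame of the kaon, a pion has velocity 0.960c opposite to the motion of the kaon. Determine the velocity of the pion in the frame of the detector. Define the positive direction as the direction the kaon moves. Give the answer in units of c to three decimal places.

With v = 0.717 and u' = -0.960 (in units of c),
u = (u' + v)/(1 + u'v/c²):
u = (-0.960 + 0.717) / (1 + (-0.960)·0.717) = -0.2430/0.3117 = -0.7796

-0.780c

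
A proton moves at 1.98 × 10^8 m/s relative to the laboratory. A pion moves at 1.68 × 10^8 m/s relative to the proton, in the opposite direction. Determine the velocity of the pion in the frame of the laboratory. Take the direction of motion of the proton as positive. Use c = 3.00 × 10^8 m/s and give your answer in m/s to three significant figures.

In units of c (dividing by 3.00 × 10^8 m/s): v = 0.660, u' = -0.560.
u = (u' + v)/(1 + u'v/c²):
u = (-0.560 + 0.660) / (1 + (-0.560)·0.660) = 0.1000/0.6304 = 0.1586
Converting back: u = 0.1586 × 3.00 × 10^8 m/s.

+4.76 × 10^7 m/s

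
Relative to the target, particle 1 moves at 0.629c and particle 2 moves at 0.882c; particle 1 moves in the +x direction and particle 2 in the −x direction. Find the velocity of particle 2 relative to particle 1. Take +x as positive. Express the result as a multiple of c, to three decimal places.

β_A = 0.629, β_B = -0.882.
Transform to A's frame with the inverse velocity-addition law: u' = (u − v)/(1 − uv/c²), taking u = β_B and v = β_A.
u' = (-0.882 − 0.629) / (1 − (0.629)(-0.882)) = -1.5110/1.5548 = -0.9718.

-0.972c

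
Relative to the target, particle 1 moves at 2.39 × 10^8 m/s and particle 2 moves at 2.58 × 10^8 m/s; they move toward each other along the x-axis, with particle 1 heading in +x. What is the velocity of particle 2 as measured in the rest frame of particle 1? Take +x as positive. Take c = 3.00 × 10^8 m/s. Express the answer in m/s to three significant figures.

-2.95 × 10^8 m/s

β_A = 0.797, β_B = -0.860 (dividing each by c = 3.00 × 10^8 m/s).
Transform to A's frame with the inverse velocity-addition law: u' = (u − v)/(1 − uv/c²), taking u = β_B and v = β_A.
u' = (-0.860 − 0.797) / (1 − (0.797)(-0.860)) = -1.6567/1.6851 = -0.9831.
u' = -0.9831 × 3.00 × 10^8 m/s.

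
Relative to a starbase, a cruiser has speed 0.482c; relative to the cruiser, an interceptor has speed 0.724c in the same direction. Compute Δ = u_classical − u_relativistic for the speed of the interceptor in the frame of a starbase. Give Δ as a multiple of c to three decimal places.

Δ = 0.312c

Galilean: u_cl = 0.724 + 0.482 = 1.2060.
Relativistic: u_rel = (0.724 + 0.482) / (1 + 0.724·0.482) = 1.2060/1.3490 = 0.8940.
Δ = 1.2060 − 0.8940 = 0.3120.
(The classical prediction exceeds c; the relativistic result does not.)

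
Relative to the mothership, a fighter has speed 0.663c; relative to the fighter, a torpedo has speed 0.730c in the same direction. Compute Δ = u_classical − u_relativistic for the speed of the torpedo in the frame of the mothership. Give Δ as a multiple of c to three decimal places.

Galilean: u_cl = 0.730 + 0.663 = 1.3930.
Relativistic: u_rel = (0.730 + 0.663) / (1 + 0.730·0.663) = 1.3930/1.4840 = 0.9387.
Δ = 1.3930 − 0.9387 = 0.4543.
(The classical prediction exceeds c; the relativistic result does not.)

Δ = 0.454c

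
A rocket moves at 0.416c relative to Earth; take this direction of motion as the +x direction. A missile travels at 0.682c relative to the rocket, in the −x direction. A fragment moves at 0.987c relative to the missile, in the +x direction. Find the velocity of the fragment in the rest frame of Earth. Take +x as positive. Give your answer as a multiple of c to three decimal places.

+0.972c

Apply u = (u' + v)/(1 + u'v/c²) successively, working outward toward Earth.
Start: velocity of the rocket relative to Earth = 0.4160c.
Compose with the missile (u' = -0.682 in the rocket frame): u_1 = (-0.682 + 0.416) / (1 + (-0.682)·0.416) = -0.2660/0.7163 = -0.3714.
Compose with the fragment (u' = 0.987 in the missile frame): u_2 = (0.987 + (-0.371)) / (1 + 0.987·(-0.371)) = 0.6156/0.6335 = 0.9719.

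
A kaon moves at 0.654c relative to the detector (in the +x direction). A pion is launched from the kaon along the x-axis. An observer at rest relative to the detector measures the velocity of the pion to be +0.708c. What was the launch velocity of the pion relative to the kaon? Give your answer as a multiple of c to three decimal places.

+0.101c

Invert the composition law: u' = (u − v)/(1 − uv/c²).
u' = (0.708 − 0.654) / (1 − (0.708)(0.654)) = 0.0540/0.5370 = 0.1006.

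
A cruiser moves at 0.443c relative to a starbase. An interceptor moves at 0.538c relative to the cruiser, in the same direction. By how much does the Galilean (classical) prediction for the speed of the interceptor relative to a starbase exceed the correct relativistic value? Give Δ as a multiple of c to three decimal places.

Galilean: u_cl = 0.538 + 0.443 = 0.9810.
Relativistic: u_rel = (0.538 + 0.443) / (1 + 0.538·0.443) = 0.9810/1.2383 = 0.7922.
Δ = 0.9810 − 0.7922 = 0.1888.

Δ = 0.189c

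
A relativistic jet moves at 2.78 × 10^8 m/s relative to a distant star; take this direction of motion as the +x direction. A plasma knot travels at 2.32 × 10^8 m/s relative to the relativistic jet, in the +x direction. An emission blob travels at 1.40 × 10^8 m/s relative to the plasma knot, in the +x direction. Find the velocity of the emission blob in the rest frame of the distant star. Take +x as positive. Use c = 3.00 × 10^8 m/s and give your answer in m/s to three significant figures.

2.99 × 10^8 m/s

Apply u = (u' + v)/(1 + u'v/c²) successively, working outward toward the distant star.
(Dividing each given speed by c = 3.00 × 10^8 m/s to work in units of c.)
Start: velocity of the relativistic jet relative to the distant star = 0.9267c.
Compose with the plasma knot (u' = 0.773 in the relativistic jet frame): u_1 = (0.773 + 0.927) / (1 + 0.773·0.927) = 1.7000/1.7166 = 0.9903.
Compose with the emission blob (u' = 0.467 in the plasma knot frame): u_2 = (0.467 + 0.990) / (1 + 0.467·0.990) = 1.4570/1.4621 = 0.9965.
So u = 0.9965 × 3.00 × 10^8 m/s.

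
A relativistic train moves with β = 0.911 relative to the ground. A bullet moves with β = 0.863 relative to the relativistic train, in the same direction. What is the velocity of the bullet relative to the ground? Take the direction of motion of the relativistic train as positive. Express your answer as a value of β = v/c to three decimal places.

With v = 0.911 and u' = 0.863 (in units of c),
u = (u' + v)/(1 + u'v/c²):
u = (0.863 + 0.911) / (1 + 0.863·0.911) = 1.7740/1.7862 = 0.9932

β = 0.993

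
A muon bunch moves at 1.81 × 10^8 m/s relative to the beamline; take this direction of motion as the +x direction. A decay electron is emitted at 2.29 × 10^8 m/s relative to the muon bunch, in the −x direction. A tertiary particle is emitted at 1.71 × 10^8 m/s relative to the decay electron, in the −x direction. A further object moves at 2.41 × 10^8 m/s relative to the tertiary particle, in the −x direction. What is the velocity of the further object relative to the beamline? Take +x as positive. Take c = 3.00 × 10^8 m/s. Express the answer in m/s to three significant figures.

-2.90 × 10^8 m/s

Apply u = (u' + v)/(1 + u'v/c²) successively, working outward toward the beamline.
(Dividing each given speed by c = 3.00 × 10^8 m/s to work in units of c.)
Start: velocity of the muon bunch relative to the beamline = 0.6033c.
Compose with the decay electron (u' = -0.763 in the muon bunch frame): u_1 = (-0.763 + 0.603) / (1 + (-0.763)·0.603) = -0.1600/0.5395 = -0.2966.
Compose with the tertiary particle (u' = -0.570 in the decay electron frame): u_2 = (-0.570 + (-0.297)) / (1 + (-0.570)·(-0.297)) = -0.8666/1.1691 = -0.7413.
Compose with the further object (u' = -0.803 in the tertiary particle frame): u_3 = (-0.803 + (-0.741)) / (1 + (-0.803)·(-0.741)) = -1.5446/1.5955 = -0.9681.
So u = -0.9681 × 3.00 × 10^8 m/s.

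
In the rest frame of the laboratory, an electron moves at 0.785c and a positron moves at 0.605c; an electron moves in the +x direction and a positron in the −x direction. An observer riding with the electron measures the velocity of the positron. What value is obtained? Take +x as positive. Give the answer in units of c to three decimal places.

β_A = 0.785, β_B = -0.605.
Transform to A's frame with the inverse velocity-addition law: u' = (u − v)/(1 − uv/c²), taking u = β_B and v = β_A.
u' = (-0.605 − 0.785) / (1 − (0.785)(-0.605)) = -1.3900/1.4749 = -0.9424.

-0.942c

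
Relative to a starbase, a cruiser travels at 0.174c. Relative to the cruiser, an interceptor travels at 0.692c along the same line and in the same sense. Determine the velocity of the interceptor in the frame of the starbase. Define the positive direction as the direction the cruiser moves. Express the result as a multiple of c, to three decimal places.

0.773c

With v = 0.174 and u' = 0.692 (in units of c),
u = (u' + v)/(1 + u'v/c²):
u = (0.692 + 0.174) / (1 + 0.692·0.174) = 0.8660/1.1204 = 0.7729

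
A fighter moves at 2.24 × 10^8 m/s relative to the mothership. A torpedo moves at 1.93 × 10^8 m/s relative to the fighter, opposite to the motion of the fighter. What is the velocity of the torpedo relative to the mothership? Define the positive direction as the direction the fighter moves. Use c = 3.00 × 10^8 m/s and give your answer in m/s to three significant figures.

In units of c (dividing by 3.00 × 10^8 m/s): v = 0.747, u' = -0.643.
u = (u' + v)/(1 + u'v/c²):
u = (-0.643 + 0.747) / (1 + (-0.643)·0.747) = 0.1033/0.5196 = 0.1989
(Galilean addition would give +0.103c.)
Converting back: u = 0.1989 × 3.00 × 10^8 m/s.

+5.97 × 10^7 m/s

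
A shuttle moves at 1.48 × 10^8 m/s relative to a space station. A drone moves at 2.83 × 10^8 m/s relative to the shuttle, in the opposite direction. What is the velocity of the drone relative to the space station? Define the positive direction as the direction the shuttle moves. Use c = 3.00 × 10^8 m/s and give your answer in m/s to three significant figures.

-2.53 × 10^8 m/s

In units of c (dividing by 3.00 × 10^8 m/s): v = 0.493, u' = -0.943.
u = (u' + v)/(1 + u'v/c²):
u = (-0.943 + 0.493) / (1 + (-0.943)·0.493) = -0.4500/0.5346 = -0.8417
(Galilean addition would give -0.450c.)
Converting back: u = -0.8417 × 3.00 × 10^8 m/s.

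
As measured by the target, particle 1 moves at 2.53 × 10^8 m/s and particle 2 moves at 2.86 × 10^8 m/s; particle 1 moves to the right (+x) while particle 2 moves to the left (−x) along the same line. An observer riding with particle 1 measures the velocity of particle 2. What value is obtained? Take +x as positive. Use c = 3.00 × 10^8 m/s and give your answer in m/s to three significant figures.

β_A = 0.843, β_B = -0.953 (dividing each by c = 3.00 × 10^8 m/s).
Transform to A's frame with the inverse velocity-addition law: u' = (u − v)/(1 − uv/c²), taking u = β_B and v = β_A.
u' = (-0.953 − 0.843) / (1 − (0.843)(-0.953)) = -1.7967/1.8040 = -0.9959.
u' = -0.9959 × 3.00 × 10^8 m/s.

-2.99 × 10^8 m/s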